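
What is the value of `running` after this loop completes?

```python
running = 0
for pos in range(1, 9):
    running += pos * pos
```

Sum of squares 1² to 8² = 204
`running` takes the values: 0 → 1 → 5 → 14 → 30 → 55 → 91 → 140 → 204

Answer: 204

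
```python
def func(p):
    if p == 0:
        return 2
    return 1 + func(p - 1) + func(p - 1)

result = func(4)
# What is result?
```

func(p) = 1 + 2·func(p-1), func(0)=2. Closed form: (2+1)·2^4 - 1 = 47.

Answer: 47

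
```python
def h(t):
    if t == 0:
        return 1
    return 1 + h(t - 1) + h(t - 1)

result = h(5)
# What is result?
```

h(t) = 1 + 2·h(t-1), h(0)=1. Closed form: (1+1)·2^5 - 1 = 63.

Answer: 63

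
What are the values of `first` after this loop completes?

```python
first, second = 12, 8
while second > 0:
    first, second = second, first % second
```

GCD of 12 and 8
`first` takes the values: 12 → 8 → 4

Answer: 4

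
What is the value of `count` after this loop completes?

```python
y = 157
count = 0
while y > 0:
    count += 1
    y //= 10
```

Count digits by repeated division by 10
`count` takes the values: 0 → 1 → 2 → 3

Answer: 3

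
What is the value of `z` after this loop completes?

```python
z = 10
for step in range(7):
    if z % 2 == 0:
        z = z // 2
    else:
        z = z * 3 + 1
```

Collatz-style transformation from 10
`z` takes the values: 10 → 5 → 16 → 8 → 4 → 2 → 1 → 4

Answer: 4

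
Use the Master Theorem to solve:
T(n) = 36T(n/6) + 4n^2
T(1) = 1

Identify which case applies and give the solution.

a=36, b=6, f(n)=4n^2. log_6(36) = 2. Since c=2 = 2, Case 2 applies: T(n) = Θ(n^log_b(a) · log n) = O(n^2 log n).

Answer: O(n^2 log n) - Case 2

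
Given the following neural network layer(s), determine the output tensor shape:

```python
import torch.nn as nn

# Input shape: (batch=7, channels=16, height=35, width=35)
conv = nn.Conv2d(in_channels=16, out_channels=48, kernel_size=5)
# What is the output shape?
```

Input: (7, 16, 35, 35) -> Output: (7, 48, 31, 31)

Answer: (7, 48, 31, 31)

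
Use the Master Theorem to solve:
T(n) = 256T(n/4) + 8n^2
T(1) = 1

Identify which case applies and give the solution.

a=256, b=4, f(n)=8n^2. log_4(256) = 4. Since c=2 < 4, Case 1 applies: T(n) = Θ(n^log_b(a)) = O(n^4).

Answer: O(n^4) - Case 1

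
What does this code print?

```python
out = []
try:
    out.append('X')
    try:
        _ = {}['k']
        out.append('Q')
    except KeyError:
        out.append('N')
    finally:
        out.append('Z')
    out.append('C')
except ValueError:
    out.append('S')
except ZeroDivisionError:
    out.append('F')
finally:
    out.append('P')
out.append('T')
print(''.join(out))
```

Execution trace: 'X' (try body) → 'N' (inner except KeyError) → 'Z' (inner finally) → 'C' (try body, no exception) → 'P' (finally) → 'T' (after the try/except). Output: XNZCPT

Answer: XNZCPT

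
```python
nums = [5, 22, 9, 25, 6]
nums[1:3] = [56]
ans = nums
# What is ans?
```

Trace:
`nums = [5, 22, 9, 25, 6]` → nums = [5, 22, 9, 25, 6]
`nums[1:3] = [56]` → nums = [5, 56, 25, 6]
`ans = nums` → ans = [5, 56, 25, 6]
So ans = [5, 56, 25, 6]

Answer: [5, 56, 25, 6]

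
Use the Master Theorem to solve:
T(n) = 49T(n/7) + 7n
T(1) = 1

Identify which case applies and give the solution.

a=49, b=7, f(n)=7n. log_7(49) = 2. Since c=1 < 2, Case 1 applies: T(n) = Θ(n^log_b(a)) = O(n^2).

Answer: O(n^2) - Case 1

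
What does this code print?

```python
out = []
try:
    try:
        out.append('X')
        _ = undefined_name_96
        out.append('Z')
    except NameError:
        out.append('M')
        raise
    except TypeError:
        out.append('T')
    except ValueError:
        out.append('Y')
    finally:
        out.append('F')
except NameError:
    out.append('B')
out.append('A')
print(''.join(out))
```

Execution trace: 'X' (try body) → 'M' (except NameError) → 'F' (finally) → 'B' (outer except NameError) → 'A' (after the try/except). Output: XMFBA

Answer: XMFBA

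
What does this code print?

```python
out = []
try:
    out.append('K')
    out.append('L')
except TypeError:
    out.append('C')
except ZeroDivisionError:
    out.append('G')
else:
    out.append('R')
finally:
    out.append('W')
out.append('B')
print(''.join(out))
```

Execution trace: 'K' (try body) → 'L' (try body, no exception) → 'R' (else) → 'W' (finally) → 'B' (after the try/except). Output: KLRWB

Answer: KLRWB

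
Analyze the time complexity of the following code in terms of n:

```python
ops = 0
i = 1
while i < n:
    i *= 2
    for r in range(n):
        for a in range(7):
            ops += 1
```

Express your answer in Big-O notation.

Each loop level contributes: log n × n × 1. Multiplying the contributions gives O(n log n).

Answer: O(n log n)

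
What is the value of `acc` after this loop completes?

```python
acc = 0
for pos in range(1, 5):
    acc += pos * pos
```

Sum of squares 1² to 4² = 30
`acc` takes the values: 0 → 1 → 5 → 14 → 30

Answer: 30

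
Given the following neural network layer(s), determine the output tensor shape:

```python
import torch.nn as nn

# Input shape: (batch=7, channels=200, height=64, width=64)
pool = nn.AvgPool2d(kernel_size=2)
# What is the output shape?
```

Input: (7, 200, 64, 64) -> Output: (7, 200, 32, 32)

Answer: (7, 200, 32, 32)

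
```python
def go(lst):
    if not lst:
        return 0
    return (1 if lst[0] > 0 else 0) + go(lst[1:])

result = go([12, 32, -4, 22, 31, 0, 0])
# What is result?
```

Count of positive elements in [12, 32, -4, 22, 31, 0, 0] = 4

Answer: 4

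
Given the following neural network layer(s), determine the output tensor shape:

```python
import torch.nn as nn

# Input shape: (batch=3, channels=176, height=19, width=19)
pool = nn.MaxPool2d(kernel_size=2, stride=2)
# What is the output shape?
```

Input: (3, 176, 19, 19) -> Output: (3, 176, 9, 9)

Answer: (3, 176, 9, 9)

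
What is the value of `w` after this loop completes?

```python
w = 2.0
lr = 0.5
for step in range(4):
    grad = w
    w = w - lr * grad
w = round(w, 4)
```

Gradient descent: w = 2.0 * (1 - 0.5)^4
`w` takes the values: 2.0 → 1.0 → 0.5 → 0.25 → 0.125

Answer: 0.125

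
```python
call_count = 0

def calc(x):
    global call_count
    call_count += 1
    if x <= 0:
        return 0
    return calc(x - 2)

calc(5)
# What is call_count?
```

Linear recursion stepping by 2: 4 calls from x=5 down to ≤0.

Answer: 4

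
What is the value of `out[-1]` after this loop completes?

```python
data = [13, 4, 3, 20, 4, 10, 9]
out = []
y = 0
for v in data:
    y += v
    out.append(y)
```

Cumulative sum ends at 63
`out` takes the values: [] → [13] → [13, 17] → [13, 17, 20] → [13, 17, 20, 40] → [13, 17, 20, 40, 44] → [13, 17, 20, 40, 44, 54] → [13, 17, 20, 40, 44, 54, 63]
So `out[-1]` = 63

Answer: 63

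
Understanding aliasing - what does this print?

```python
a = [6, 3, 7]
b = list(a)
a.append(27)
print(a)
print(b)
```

Key concept: list() constructor creates copy.
Step by step:
`a = [6, 3, 7]` → a = [6, 3, 7]
`b = list(a)` → b = [6, 3, 7]
`a.append(27)` → a = [6, 3, 7, 27]
`print(a)` → prints [6, 3, 7, 27]
`print(b)` → prints [6, 3, 7]

Answer:
[6, 3, 7, 27]
[6, 3, 7]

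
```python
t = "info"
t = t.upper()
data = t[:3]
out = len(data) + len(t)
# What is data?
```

Trace:
`t = "info"` → t = 'info'
`t = t.upper()` → t = 'INFO'
`data = t[:3]` → data = 'INF'
`out = len(data) + len(t)` → out = 7
So data = 'INF'

Answer: 'INF'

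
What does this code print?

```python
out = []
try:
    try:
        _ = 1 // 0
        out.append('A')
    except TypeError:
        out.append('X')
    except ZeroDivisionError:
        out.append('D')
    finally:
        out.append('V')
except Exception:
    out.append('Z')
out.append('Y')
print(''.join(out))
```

Execution trace: 'D' (inner except ZeroDivisionError) → 'V' (inner finally) → 'Y' (after the try/except). Output: DVY

Answer: DVY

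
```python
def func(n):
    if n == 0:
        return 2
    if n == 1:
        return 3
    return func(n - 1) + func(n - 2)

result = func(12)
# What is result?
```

Build up from base cases: func(0)=2, func(1)=3, func(2)=5, func(3)=8, func(4)=13, func(5)=21, func(6)=34, ..., func(12)=610

Answer: 610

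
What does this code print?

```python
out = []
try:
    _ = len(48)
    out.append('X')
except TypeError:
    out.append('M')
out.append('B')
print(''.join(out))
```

Execution trace: 'M' (except TypeError) → 'B' (after the try/except). Output: MB

Answer: MB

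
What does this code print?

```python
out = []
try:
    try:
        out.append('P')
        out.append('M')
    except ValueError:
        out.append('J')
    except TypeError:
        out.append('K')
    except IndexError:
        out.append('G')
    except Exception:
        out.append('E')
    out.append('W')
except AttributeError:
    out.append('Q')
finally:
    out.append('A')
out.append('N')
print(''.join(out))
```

Execution trace: 'P' (inner try body) → 'M' (inner try body, no exception) → 'W' (try body, no exception) → 'A' (finally) → 'N' (after the try/except). Output: PMWAN

Answer: PMWAN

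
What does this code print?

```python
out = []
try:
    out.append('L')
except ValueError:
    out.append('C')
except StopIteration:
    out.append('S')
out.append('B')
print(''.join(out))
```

Execution trace: 'L' (try body, no exception) → 'B' (after the try/except). Output: LB

Answer: LB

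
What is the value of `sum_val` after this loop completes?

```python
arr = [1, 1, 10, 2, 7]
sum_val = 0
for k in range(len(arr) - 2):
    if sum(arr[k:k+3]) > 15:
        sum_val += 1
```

Count windows with sum > 15
`sum_val` takes the values: 0 → 1

Answer: 1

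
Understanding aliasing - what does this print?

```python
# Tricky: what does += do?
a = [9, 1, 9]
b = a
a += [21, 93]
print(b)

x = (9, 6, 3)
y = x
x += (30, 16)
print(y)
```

Key concept: += behavior differs for mutable vs immutable.
Step by step:
`a = [9, 1, 9]` → a = [9, 1, 9]
`b = a` → b = [9, 1, 9] (same object as a)
`a += [21, 93]` → a = [9, 1, 9, 21, 93] (same object as b); b = [9, 1, 9, 21, 93] (same object as a)
`print(b)` → prints [9, 1, 9, 21, 93]
`x = (9, 6, 3)` → x = (9, 6, 3)
`y = x` → y = (9, 6, 3)
`x += (30, 16)` → x = (9, 6, 3, 30, 16)
`print(y)` → prints (9, 6, 3)

Answer:
[9, 1, 9, 21, 93]
(9, 6, 3)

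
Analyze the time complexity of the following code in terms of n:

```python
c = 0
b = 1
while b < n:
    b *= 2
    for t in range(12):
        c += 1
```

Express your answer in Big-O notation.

Each loop level contributes: log n × 1. Multiplying the contributions gives O(log n).

Answer: O(log n)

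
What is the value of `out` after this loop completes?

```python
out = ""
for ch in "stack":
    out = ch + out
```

Reverse 'stack'
`out` takes the values: "" → "s" → "ts" → "ats" → "cats" → "kcats"

Answer: "kcats"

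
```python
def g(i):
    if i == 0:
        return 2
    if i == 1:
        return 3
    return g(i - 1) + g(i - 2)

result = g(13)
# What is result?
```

Build up from base cases: g(0)=2, g(1)=3, g(2)=5, g(3)=8, g(4)=13, g(5)=21, g(6)=34, ..., g(13)=987

Answer: 987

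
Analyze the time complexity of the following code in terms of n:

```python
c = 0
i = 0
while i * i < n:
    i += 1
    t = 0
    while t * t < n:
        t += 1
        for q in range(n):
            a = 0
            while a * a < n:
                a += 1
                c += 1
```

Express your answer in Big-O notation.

Each loop level contributes: √n × √n × n × √n. Multiplying the contributions gives O(n^2√n).

Answer: O(n^2√n)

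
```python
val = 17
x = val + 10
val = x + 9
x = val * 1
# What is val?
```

Trace:
`val = 17` → val = 17
`x = val + 10` → x = 27
`val = x + 9` → val = 36
`x = val * 1` → x = 36
So val = 36

Answer: 36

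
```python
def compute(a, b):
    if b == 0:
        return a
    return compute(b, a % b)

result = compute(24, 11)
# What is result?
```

compute(24, 11) -> compute(11, 2) -> compute(2, 1) -> compute(1, 0) -> 1

Answer: 1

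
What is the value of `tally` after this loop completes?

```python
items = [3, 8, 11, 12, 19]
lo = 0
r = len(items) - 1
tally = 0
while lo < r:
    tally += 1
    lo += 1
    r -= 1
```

Iterations until pointers meet (list length 5)
`tally` takes the values: 0 → 1 → 2

Answer: 2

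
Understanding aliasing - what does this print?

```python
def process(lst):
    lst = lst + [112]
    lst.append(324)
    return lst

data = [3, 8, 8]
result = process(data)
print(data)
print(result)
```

Key concept: rebinding parameter vs mutation.
Step by step:
`data = [3, 8, 8]` → data = [3, 8, 8]
`result = process(data)` → result = [3, 8, 8, 112, 324]
`print(data)` → prints [3, 8, 8]
`print(result)` → prints [3, 8, 8, 112, 324]

Answer:
[3, 8, 8]
[3, 8, 8, 112, 324]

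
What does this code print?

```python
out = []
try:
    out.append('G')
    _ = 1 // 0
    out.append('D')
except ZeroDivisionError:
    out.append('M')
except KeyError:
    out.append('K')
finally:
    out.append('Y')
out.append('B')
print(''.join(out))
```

Execution trace: 'G' (try body) → 'M' (except ZeroDivisionError) → 'Y' (finally) → 'B' (after the try/except). Output: GMYB

Answer: GMYB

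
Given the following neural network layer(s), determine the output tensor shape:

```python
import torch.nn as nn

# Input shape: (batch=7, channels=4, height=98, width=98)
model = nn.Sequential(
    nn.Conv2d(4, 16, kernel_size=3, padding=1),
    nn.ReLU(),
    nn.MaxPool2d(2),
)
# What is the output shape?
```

Input: (7, 4, 98, 98) -> after Conv2d: (7, 16, 98, 98) -> after ReLU: (7, 16, 98, 98) -> Output: (7, 16, 49, 49)

Answer: (7, 16, 49, 49)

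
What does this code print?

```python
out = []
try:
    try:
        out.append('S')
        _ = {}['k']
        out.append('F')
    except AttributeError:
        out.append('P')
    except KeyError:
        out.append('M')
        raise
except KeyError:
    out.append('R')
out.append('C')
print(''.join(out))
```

Execution trace: 'S' (inner try body) → 'M' (inner except KeyError) → 'R' (outer except KeyError) → 'C' (after the try/except). Output: SMRC

Answer: SMRC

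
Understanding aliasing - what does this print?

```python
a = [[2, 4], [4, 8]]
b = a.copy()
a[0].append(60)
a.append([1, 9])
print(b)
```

Key concept: shallow copy with nested lists.
Step by step:
`a = [[2, 4], [4, 8]]` → a = [[2, 4], [4, 8]]
`b = a.copy()` → b = [[2, 4], [4, 8]]
`a[0].append(60)` → a = [[2, 4, 60], [4, 8]]; b = [[2, 4, 60], [4, 8]]
`a.append([1, 9])` → a = [[2, 4, 60], [4, 8], [1, 9]]
`print(b)` → prints [[2, 4, 60], [4, 8]]

Answer: [[2, 4, 60], [4, 8]]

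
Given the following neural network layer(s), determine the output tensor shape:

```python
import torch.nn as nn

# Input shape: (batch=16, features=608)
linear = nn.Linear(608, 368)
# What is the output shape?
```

Input: (16, 608) -> Output: (16, 368)

Answer: (16, 368)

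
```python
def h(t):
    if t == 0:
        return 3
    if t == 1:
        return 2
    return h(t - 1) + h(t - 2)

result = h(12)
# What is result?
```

Build up from base cases: h(0)=3, h(1)=2, h(2)=5, h(3)=7, h(4)=12, h(5)=19, h(6)=31, ..., h(12)=555

Answer: 555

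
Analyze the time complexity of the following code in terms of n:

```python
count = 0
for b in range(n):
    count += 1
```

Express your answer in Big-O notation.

Each loop level contributes: n. Multiplying the contributions gives O(n).

Answer: O(n)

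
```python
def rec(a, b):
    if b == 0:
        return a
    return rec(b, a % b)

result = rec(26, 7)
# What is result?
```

rec(26, 7) -> rec(7, 5) -> rec(5, 2) -> rec(2, 1) -> rec(1, 0) -> 1

Answer: 1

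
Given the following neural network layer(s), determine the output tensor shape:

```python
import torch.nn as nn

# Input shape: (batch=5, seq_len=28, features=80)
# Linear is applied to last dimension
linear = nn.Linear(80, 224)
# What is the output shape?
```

Input: (5, 28, 80) -> Output: (5, 28, 224)

Answer: (5, 28, 224)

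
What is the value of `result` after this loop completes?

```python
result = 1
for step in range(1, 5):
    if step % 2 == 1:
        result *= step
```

Product of odd numbers 1 to 4
`result` takes the values: 1 → 3

Answer: 3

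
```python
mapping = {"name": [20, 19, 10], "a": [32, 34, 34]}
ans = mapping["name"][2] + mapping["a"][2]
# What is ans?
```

Trace:
`mapping = {"name": [20, 19, 10], "a": [32, 34, 34]}` → mapping = {'name': [20, 19, 10], 'a': [32, 34, 34]}
`ans = mapping["name"][2] + mapping["a"][2]` → ans = 44
So ans = 44

Answer: 44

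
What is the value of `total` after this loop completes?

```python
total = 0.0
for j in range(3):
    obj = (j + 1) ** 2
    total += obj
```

Sum of squared losses 1² + 2² + ... + 3²
`total` takes the values: 0.0 → 1.0 → 5.0 → 14.0

Answer: 14.0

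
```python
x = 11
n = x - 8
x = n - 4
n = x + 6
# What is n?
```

Trace:
`x = 11` → x = 11
`n = x - 8` → n = 3
`x = n - 4` → x = -1
`n = x + 6` → n = 5
So n = 5

Answer: 5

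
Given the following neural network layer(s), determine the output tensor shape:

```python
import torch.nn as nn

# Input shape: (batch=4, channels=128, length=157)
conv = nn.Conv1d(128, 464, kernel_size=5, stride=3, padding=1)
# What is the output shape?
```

Input: (4, 128, 157) -> Output: (4, 464, 52)

Answer: (4, 464, 52)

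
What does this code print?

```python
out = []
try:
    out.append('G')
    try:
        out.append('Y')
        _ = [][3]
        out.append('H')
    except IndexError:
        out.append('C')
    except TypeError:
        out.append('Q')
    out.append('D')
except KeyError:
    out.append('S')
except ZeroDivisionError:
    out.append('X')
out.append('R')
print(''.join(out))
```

Execution trace: 'G' (try body) → 'Y' (inner try body) → 'C' (inner except IndexError) → 'D' (try body, no exception) → 'R' (after the try/except). Output: GYCDR

Answer: GYCDR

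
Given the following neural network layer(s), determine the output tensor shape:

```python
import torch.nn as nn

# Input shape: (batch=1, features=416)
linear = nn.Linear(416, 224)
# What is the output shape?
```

Input: (1, 416) -> Output: (1, 224)

Answer: (1, 224)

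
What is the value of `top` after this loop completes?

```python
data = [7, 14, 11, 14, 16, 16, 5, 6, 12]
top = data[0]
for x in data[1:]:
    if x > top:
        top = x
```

Maximum of [7, 14, 11, 14, 16, 16, 5, 6, 12]
`top` takes the values: 7 → 14 → 16

Answer: 16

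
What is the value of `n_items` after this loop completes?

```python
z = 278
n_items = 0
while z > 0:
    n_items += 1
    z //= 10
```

Count digits by repeated division by 10
`n_items` takes the values: 0 → 1 → 2 → 3

Answer: 3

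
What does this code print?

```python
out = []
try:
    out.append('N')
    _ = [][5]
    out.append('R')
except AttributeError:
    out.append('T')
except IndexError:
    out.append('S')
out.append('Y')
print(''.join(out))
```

Execution trace: 'N' (try body) → 'S' (except IndexError) → 'Y' (after the try/except). Output: NSY

Answer: NSY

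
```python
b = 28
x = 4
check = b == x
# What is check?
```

Trace:
`b = 28` → b = 28
`x = 4` → x = 4
`check = b == x` → check = False
So check = False

Answer: False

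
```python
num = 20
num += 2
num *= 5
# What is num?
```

Trace:
`num = 20` → num = 20
`num += 2` → num = 22
`num *= 5` → num = 110
So num = 110

Answer: 110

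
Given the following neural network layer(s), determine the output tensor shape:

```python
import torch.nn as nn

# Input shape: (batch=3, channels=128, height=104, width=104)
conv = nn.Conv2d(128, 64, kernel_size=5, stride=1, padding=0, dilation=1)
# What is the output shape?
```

Input: (3, 128, 104, 104) -> Output: (3, 64, 100, 100)

Answer: (3, 64, 100, 100)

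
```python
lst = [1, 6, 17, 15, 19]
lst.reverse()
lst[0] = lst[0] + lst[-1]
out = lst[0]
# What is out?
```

Trace:
`lst = [1, 6, 17, 15, 19]` → lst = [1, 6, 17, 15, 19]
`lst.reverse()` → lst = [19, 15, 17, 6, 1]
`lst[0] = lst[0] + lst[-1]` → lst = [20, 15, 17, 6, 1]
`out = lst[0]` → out = 20
So out = 20

Answer: 20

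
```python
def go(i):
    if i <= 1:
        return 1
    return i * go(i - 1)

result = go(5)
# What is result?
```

go(5) = 5 * 4 * 3 * 2 * 1 = 120

Answer: 120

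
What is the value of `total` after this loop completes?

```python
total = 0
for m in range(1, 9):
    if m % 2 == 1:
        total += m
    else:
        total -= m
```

Add odd, subtract even
`total` takes the values: 0 → 1 → -1 → 2 → -2 → 3 → -3 → 4 → -4

Answer: -4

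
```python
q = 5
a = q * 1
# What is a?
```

Trace:
`q = 5` → q = 5
`a = q * 1` → a = 5
So a = 5

Answer: 5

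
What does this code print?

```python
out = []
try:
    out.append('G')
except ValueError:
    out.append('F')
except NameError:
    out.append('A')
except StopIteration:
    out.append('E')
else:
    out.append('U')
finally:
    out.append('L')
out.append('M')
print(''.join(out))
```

Execution trace: 'G' (try body, no exception) → 'U' (else) → 'L' (finally) → 'M' (after the try/except). Output: GULM

Answer: GULM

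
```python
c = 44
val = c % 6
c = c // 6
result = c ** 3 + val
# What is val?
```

Trace:
`c = 44` → c = 44
`val = c % 6` → val = 2
`c = c // 6` → c = 7
`result = c ** 3 + val` → result = 345
So val = 2

Answer: 2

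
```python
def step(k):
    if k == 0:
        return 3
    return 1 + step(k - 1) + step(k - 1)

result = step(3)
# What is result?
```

step(k) = 1 + 2·step(k-1), step(0)=3. Closed form: (3+1)·2^3 - 1 = 31.

Answer: 31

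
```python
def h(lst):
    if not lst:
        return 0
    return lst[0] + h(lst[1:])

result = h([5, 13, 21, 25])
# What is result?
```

5 + 13 + 21 + 25 + 0 = 64

Answer: 64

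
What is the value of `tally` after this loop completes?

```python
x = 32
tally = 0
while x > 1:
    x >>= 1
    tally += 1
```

Count right shifts until 1
`tally` takes the values: 0 → 1 → 2 → 3 → 4 → 5

Answer: 5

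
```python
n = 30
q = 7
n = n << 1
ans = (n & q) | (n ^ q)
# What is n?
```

Trace:
`n = 30` → n = 30
`q = 7` → q = 7
`n = n << 1` → n = 60
`ans = (n & q) | (n ^ q)` → ans = 63
So n = 60

Answer: 60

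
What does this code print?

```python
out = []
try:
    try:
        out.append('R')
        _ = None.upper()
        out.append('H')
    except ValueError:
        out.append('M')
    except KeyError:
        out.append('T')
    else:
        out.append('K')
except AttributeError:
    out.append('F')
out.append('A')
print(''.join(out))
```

Execution trace: 'R' (try body) → 'F' (outer except AttributeError) → 'A' (after the try/except). Output: RFA

Answer: RFA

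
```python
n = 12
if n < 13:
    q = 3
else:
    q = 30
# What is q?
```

Trace:
`n = 12` → n = 12
`if n < 13: ...` → n < 13 is True → q = 3
So q = 3

Answer: 3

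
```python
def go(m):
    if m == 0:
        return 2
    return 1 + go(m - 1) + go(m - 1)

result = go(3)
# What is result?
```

go(m) = 1 + 2·go(m-1), go(0)=2. Closed form: (2+1)·2^3 - 1 = 23.

Answer: 23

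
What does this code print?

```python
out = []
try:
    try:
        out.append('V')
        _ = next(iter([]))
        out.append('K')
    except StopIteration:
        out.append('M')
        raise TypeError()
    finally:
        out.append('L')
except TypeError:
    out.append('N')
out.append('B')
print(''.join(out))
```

Execution trace: 'V' (inner try body) → 'M' (inner except StopIteration) → 'L' (inner finally) → 'N' (outer except TypeError) → 'B' (after the try/except). Output: VMLNB

Answer: VMLNB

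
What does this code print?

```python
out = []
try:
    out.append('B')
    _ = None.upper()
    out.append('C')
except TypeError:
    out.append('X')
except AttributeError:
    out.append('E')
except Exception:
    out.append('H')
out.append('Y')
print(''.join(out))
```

Execution trace: 'B' (try body) → 'E' (except AttributeError) → 'Y' (after the try/except). Output: BEY

Answer: BEY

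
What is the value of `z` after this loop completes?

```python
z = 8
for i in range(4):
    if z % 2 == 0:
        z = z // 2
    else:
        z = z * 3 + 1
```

Collatz-style transformation from 8
`z` takes the values: 8 → 4 → 2 → 1 → 4

Answer: 4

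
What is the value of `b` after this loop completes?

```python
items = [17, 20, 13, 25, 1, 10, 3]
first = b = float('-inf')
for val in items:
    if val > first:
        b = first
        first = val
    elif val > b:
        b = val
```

Second largest (with repeats) in [17, 20, 13, 25, 1, 10, 3]
`b` takes the values: -inf → 17 → 20

Answer: 20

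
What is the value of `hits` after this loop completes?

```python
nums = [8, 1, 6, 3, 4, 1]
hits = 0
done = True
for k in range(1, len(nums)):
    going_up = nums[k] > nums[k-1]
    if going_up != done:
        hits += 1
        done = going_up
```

Count direction changes in [8, 1, 6, 3, 4, 1]
`hits` takes the values: 0 → 1 → 2 → 3 → 4 → 5

Answer: 5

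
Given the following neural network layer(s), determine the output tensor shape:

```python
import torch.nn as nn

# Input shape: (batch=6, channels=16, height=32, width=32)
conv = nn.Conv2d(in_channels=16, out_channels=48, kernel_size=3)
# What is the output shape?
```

Input: (6, 16, 32, 32) -> Output: (6, 48, 30, 30)

Answer: (6, 48, 30, 30)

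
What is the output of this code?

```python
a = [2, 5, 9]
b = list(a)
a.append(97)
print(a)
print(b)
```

Key concept: list() constructor creates copy.
Step by step:
`a = [2, 5, 9]` → a = [2, 5, 9]
`b = list(a)` → b = [2, 5, 9]
`a.append(97)` → a = [2, 5, 9, 97]
`print(a)` → prints [2, 5, 9, 97]
`print(b)` → prints [2, 5, 9]

Answer:
[2, 5, 9, 97]
[2, 5, 9]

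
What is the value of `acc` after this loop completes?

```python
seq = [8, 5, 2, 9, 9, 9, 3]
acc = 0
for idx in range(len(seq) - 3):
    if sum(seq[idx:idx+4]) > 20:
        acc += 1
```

Count windows with sum > 20
`acc` takes the values: 0 → 1 → 2 → 3 → 4

Answer: 4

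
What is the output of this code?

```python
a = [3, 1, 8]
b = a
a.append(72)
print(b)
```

Key concept: basic list aliasing.
Step by step:
`a = [3, 1, 8]` → a = [3, 1, 8]
`b = a` → b = [3, 1, 8] (same object as a)
`a.append(72)` → a = [3, 1, 8, 72] (same object as b); b = [3, 1, 8, 72] (same object as a)
`print(b)` → prints [3, 1, 8, 72]

Answer: [3, 1, 8, 72]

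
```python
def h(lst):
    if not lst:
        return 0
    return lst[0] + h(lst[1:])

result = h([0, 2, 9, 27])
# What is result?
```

0 + 2 + 9 + 27 + 0 = 38

Answer: 38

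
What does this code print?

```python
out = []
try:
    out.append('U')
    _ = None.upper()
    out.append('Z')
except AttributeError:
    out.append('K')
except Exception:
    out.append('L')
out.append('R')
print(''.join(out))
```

Execution trace: 'U' (try body) → 'K' (except AttributeError) → 'R' (after the try/except). Output: UKR

Answer: UKR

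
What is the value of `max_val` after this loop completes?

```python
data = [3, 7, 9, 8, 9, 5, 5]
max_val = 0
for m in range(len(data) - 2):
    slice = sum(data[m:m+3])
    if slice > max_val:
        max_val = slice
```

Max sum of 3-element window in [3, 7, 9, 8, 9, 5, 5]
`max_val` takes the values: 0 → 19 → 24 → 26

Answer: 26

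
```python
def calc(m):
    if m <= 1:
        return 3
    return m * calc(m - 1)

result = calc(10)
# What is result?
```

calc(10) = 10 * 9 * 8 * 7 * 6 * 5 * 4 * 3 * 2 * 3 = 10886400

Answer: 10886400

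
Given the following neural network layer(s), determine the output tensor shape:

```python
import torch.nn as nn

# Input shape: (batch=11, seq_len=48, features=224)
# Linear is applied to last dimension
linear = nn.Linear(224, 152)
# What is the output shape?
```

Input: (11, 48, 224) -> Output: (11, 48, 152)

Answer: (11, 48, 152)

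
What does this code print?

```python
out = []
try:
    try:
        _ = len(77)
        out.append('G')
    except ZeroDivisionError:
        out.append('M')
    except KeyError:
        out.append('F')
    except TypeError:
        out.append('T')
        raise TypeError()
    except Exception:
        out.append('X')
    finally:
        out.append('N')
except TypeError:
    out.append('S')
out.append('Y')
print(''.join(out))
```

Execution trace: 'T' (inner except TypeError) → 'N' (inner finally) → 'S' (outer except TypeError) → 'Y' (after the try/except). Output: TNSY

Answer: TNSY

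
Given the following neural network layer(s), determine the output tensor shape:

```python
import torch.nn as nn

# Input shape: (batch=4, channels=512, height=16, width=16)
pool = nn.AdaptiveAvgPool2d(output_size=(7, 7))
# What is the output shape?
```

Input: (4, 512, 16, 16) -> Output: (4, 512, 7, 7)

Answer: (4, 512, 7, 7)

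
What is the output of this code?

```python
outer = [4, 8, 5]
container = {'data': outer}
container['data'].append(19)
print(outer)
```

Key concept: dict holds reference to list.
Step by step:
`outer = [4, 8, 5]` → outer = [4, 8, 5]
`container = {'data': outer}` → container = {'data': [4, 8, 5]}
`container['data'].append(19)` → outer = [4, 8, 5, 19]; container = {'data': [4, 8, 5, 19]}
`print(outer)` → prints [4, 8, 5, 19]

Answer: [4, 8, 5, 19]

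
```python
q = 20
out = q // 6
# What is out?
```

Trace:
`q = 20` → q = 20
`out = q // 6` → out = 3
So out = 3

Answer: 3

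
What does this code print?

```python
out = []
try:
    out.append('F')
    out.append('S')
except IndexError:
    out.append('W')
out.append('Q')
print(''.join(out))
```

Execution trace: 'F' (try body) → 'S' (try body, no exception) → 'Q' (after the try/except). Output: FSQ

Answer: FSQ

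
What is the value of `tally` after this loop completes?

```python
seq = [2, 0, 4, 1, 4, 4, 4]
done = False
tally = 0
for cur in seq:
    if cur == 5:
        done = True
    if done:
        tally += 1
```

Count elements after first 5 in [2, 0, 4, 1, 4, 4, 4]
`tally` takes the values: 0

Answer: 0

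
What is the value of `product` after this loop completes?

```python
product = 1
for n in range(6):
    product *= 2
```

2^6 = 64
`product` takes the values: 1 → 2 → 4 → 8 → 16 → 32 → 64

Answer: 64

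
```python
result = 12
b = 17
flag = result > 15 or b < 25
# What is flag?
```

Trace:
`result = 12` → result = 12
`b = 17` → b = 17
`flag = result > 15 or b < 25` → flag = True
So flag = True

Answer: True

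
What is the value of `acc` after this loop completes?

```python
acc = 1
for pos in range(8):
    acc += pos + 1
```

Start at 1, add 1 to 8 = 37
`acc` takes the values: 1 → 2 → 4 → 7 → 11 → 16 → 22 → 29 → 37

Answer: 37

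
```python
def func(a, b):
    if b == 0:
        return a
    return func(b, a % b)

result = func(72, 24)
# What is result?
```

func(72, 24) -> func(24, 0) -> 24

Answer: 24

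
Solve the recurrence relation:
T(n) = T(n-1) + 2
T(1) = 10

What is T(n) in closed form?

Unrolling: T(n) = T(1) + 2·(n-1) = 10 + 2(n-1) = 2n + 8.

Answer: T(n) = 2n + 8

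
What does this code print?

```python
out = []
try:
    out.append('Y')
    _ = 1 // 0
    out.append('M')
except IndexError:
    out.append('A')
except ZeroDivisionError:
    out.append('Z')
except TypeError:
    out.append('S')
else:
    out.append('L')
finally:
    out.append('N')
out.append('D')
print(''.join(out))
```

Execution trace: 'Y' (try body) → 'Z' (except ZeroDivisionError) → 'N' (finally) → 'D' (after the try/except). Output: YZND

Answer: YZND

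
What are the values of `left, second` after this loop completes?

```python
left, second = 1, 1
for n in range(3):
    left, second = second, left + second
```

Fibonacci: after 3 iterations
`left, second` takes the values: (1, 1) → (1, 2) → (2, 3) → (3, 5)

Answer: 3, 5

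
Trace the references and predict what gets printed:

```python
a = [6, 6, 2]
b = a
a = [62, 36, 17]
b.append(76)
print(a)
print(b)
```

Key concept: rebinding vs mutation: a is rebound to a new list, b still points at the original.
Step by step:
`a = [6, 6, 2]` → a = [6, 6, 2]
`b = a` → b = [6, 6, 2] (same object as a)
`a = [62, 36, 17]` → a = [62, 36, 17]
`b.append(76)` → b = [6, 6, 2, 76]
`print(a)` → prints [62, 36, 17]
`print(b)` → prints [6, 6, 2, 76]

Answer:
[62, 36, 17]
[6, 6, 2, 76]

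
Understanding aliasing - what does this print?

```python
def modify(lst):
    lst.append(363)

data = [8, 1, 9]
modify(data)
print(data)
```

Key concept: function modifies passed list.
Step by step:
`data = [8, 1, 9]` → data = [8, 1, 9]
`modify(data)` → data = [8, 1, 9, 363]
`print(data)` → prints [8, 1, 9, 363]

Answer: [8, 1, 9, 363]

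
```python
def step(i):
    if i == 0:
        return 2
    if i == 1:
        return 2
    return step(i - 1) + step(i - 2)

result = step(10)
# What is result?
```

Build up from base cases: step(0)=2, step(1)=2, step(2)=4, step(3)=6, step(4)=10, step(5)=16, step(6)=26, ..., step(10)=178

Answer: 178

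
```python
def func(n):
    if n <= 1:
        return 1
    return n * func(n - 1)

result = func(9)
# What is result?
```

func(9) = 9 * 8 * 7 * 6 * 5 * 4 * 3 * 2 * 1 = 362880

Answer: 362880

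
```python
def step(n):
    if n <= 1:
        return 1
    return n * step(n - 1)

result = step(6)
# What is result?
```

step(6) = 6 * 5 * 4 * 3 * 2 * 1 = 720

Answer: 720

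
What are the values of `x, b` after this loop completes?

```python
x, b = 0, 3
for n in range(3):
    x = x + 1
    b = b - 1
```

x goes 0→3, b goes 3→0
`x, b` takes the values: (0, 3) → (1, 3) → (1, 2) → (2, 2) → (2, 1) → (3, 1) → (3, 0)

Answer: 3, 0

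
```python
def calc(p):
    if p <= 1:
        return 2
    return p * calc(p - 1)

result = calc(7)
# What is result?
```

calc(7) = 7 * 6 * 5 * 4 * 3 * 2 * 2 = 10080

Answer: 10080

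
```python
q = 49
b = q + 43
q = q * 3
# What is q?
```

Trace:
`q = 49` → q = 49
`b = q + 43` → b = 92
`q = q * 3` → q = 147
So q = 147

Answer: 147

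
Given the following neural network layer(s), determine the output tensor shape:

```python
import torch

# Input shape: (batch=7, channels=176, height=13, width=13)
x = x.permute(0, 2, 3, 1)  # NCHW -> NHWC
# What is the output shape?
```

Input: (7, 176, 13, 13) -> Output: (7, 13, 13, 176)

Answer: (7, 13, 13, 176)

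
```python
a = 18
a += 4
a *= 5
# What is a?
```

Trace:
`a = 18` → a = 18
`a += 4` → a = 22
`a *= 5` → a = 110
So a = 110

Answer: 110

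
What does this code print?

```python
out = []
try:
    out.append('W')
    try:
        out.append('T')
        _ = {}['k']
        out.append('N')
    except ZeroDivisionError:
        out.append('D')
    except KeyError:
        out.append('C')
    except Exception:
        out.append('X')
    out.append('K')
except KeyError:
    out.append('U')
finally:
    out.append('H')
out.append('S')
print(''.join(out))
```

Execution trace: 'W' (try body) → 'T' (inner try body) → 'C' (inner except KeyError) → 'K' (try body, no exception) → 'H' (finally) → 'S' (after the try/except). Output: WTCKHS

Answer: WTCKHS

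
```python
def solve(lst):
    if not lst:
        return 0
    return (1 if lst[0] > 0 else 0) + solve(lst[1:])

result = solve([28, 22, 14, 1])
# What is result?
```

Count of positive elements in [28, 22, 14, 1] = 4

Answer: 4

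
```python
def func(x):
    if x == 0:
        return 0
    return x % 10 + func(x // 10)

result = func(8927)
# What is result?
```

Sum of digits of 8927: 7 + 2 + 9 + 8 = 26

Answer: 26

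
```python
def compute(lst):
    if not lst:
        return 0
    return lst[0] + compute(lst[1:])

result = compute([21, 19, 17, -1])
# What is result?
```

21 + 19 + 17 + (-1) + 0 = 56

Answer: 56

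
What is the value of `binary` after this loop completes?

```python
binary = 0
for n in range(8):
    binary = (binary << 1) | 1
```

Build 8 consecutive 1-bits: 0b11111111
`binary` takes the values: 0 → 1 → 3 → 7 → 15 → 31 → 63 → 127 → 255

Answer: 255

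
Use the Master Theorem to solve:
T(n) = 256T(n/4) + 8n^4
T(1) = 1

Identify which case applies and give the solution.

a=256, b=4, f(n)=8n^4. log_4(256) = 4. Since c=4 = 4, Case 2 applies: T(n) = Θ(n^log_b(a) · log n) = O(n^4 log n).

Answer: O(n^4 log n) - Case 2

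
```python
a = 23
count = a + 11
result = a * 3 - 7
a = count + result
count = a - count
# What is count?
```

Trace:
`a = 23` → a = 23
`count = a + 11` → count = 34
`result = a * 3 - 7` → result = 62
`a = count + result` → a = 96
`count = a - count` → count = 62
So count = 62

Answer: 62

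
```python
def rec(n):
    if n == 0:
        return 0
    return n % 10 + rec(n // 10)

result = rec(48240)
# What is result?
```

Sum of digits of 48240: 0 + 4 + 2 + 8 + 4 = 18

Answer: 18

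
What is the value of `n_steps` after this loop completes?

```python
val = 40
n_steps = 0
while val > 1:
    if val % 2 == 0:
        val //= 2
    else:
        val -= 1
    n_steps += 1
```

Steps to reduce 40 to 1
`n_steps` takes the values: 0 → 1 → 2 → 3 → 4 → 5 → 6

Answer: 6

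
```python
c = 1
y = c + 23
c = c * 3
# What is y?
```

Trace:
`c = 1` → c = 1
`y = c + 23` → y = 24
`c = c * 3` → c = 3
So y = 24

Answer: 24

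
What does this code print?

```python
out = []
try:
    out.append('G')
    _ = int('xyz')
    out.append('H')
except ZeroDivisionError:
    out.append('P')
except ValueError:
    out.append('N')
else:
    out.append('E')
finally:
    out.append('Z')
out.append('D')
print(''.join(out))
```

Execution trace: 'G' (try body) → 'N' (except ValueError) → 'Z' (finally) → 'D' (after the try/except). Output: GNZD

Answer: GNZD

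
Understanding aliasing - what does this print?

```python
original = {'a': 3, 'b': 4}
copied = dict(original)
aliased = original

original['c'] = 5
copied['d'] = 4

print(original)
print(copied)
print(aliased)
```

Key concept: dict() creates copy, assignment creates alias.
Step by step:
`original = {'a': 3, 'b': 4}` → original = {'a': 3, 'b': 4}
`copied = dict(original)` → copied = {'a': 3, 'b': 4}
`aliased = original` → aliased = {'a': 3, 'b': 4} (same object as original)
`original['c'] = 5` → original = {'a': 3, 'b': 4, 'c': 5} (same object as aliased); aliased = {'a': 3, 'b': 4, 'c': 5} (same object as original)
`copied['d'] = 4` → copied = {'a': 3, 'b': 4, 'd': 4}
`print(original)` → prints {'a': 3, 'b': 4, 'c': 5}
`print(copied)` → prints {'a': 3, 'b': 4, 'd': 4}
`print(aliased)` → prints {'a': 3, 'b': 4, 'c': 5}

Answer:
{'a': 3, 'b': 4, 'c': 5}
{'a': 3, 'b': 4, 'd': 4}
{'a': 3, 'b': 4, 'c': 5}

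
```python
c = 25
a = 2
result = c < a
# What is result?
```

Trace:
`c = 25` → c = 25
`a = 2` → a = 2
`result = c < a` → result = False
So result = False

Answer: False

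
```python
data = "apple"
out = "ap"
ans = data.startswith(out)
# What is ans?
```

Trace:
`data = "apple"` → data = 'apple'
`out = "ap"` → out = 'ap'
`ans = data.startswith(out)` → ans = True
So ans = True

Answer: True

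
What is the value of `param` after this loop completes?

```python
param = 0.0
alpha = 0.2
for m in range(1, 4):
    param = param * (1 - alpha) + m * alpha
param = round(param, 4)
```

Moving average with lr=0.2
`param` takes the values: 0.0 → 0.2 → 0.56 → 1.048

Answer: 1.048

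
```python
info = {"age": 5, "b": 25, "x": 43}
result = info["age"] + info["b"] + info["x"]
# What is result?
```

Trace:
`info = {"age": 5, "b": 25, "x": 43}` → info = {'age': 5, 'b': 25, 'x': 43}
`result = info["age"] + info["b"] + info["x"]` → result = 73
So result = 73

Answer: 73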